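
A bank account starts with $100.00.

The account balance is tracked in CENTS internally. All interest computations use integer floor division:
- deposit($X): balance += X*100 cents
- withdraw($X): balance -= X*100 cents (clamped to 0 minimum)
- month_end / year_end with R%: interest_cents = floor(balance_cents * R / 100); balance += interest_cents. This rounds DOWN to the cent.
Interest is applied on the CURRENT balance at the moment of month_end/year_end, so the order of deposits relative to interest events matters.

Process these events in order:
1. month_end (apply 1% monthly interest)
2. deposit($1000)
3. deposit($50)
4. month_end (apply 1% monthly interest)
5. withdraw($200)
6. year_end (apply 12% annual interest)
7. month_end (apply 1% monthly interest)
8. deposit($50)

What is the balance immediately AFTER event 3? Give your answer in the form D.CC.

Answer: 1151.00

Derivation:
After 1 (month_end (apply 1% monthly interest)): balance=$101.00 total_interest=$1.00
After 2 (deposit($1000)): balance=$1101.00 total_interest=$1.00
After 3 (deposit($50)): balance=$1151.00 total_interest=$1.00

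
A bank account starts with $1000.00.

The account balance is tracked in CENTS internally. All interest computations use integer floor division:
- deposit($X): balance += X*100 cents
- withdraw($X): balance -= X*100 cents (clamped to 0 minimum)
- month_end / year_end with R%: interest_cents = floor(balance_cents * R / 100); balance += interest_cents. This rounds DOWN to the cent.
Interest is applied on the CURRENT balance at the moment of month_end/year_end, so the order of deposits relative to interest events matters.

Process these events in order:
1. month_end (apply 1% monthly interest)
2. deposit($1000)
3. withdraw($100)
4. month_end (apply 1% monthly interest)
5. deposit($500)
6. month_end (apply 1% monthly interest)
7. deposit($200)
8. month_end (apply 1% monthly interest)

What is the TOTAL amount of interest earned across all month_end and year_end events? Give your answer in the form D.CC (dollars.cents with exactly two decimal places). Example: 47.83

Answer: 79.92

Derivation:
After 1 (month_end (apply 1% monthly interest)): balance=$1010.00 total_interest=$10.00
After 2 (deposit($1000)): balance=$2010.00 total_interest=$10.00
After 3 (withdraw($100)): balance=$1910.00 total_interest=$10.00
After 4 (month_end (apply 1% monthly interest)): balance=$1929.10 total_interest=$29.10
After 5 (deposit($500)): balance=$2429.10 total_interest=$29.10
After 6 (month_end (apply 1% monthly interest)): balance=$2453.39 total_interest=$53.39
After 7 (deposit($200)): balance=$2653.39 total_interest=$53.39
After 8 (month_end (apply 1% monthly interest)): balance=$2679.92 total_interest=$79.92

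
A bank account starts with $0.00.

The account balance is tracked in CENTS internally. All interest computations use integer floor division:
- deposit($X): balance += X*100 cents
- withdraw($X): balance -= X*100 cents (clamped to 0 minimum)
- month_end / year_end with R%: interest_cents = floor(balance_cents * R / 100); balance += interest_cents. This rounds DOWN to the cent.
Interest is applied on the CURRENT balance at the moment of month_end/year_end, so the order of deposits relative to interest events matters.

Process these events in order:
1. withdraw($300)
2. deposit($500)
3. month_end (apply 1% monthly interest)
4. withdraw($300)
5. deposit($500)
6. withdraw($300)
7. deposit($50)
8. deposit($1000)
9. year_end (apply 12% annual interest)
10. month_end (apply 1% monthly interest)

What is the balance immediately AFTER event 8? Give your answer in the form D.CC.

After 1 (withdraw($300)): balance=$0.00 total_interest=$0.00
After 2 (deposit($500)): balance=$500.00 total_interest=$0.00
After 3 (month_end (apply 1% monthly interest)): balance=$505.00 total_interest=$5.00
After 4 (withdraw($300)): balance=$205.00 total_interest=$5.00
After 5 (deposit($500)): balance=$705.00 total_interest=$5.00
After 6 (withdraw($300)): balance=$405.00 total_interest=$5.00
After 7 (deposit($50)): balance=$455.00 total_interest=$5.00
After 8 (deposit($1000)): balance=$1455.00 total_interest=$5.00

Answer: 1455.00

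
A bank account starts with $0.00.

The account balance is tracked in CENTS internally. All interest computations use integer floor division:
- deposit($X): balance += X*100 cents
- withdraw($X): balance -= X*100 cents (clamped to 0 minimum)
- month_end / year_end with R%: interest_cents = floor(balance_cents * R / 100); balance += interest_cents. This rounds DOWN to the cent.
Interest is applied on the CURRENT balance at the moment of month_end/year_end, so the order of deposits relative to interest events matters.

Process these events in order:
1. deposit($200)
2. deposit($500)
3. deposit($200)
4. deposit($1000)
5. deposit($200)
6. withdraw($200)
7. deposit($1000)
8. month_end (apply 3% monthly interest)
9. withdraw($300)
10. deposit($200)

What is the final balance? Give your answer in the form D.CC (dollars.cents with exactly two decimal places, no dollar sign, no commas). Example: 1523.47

Answer: 2887.00

Derivation:
After 1 (deposit($200)): balance=$200.00 total_interest=$0.00
After 2 (deposit($500)): balance=$700.00 total_interest=$0.00
After 3 (deposit($200)): balance=$900.00 total_interest=$0.00
After 4 (deposit($1000)): balance=$1900.00 total_interest=$0.00
After 5 (deposit($200)): balance=$2100.00 total_interest=$0.00
After 6 (withdraw($200)): balance=$1900.00 total_interest=$0.00
After 7 (deposit($1000)): balance=$2900.00 total_interest=$0.00
After 8 (month_end (apply 3% monthly interest)): balance=$2987.00 total_interest=$87.00
After 9 (withdraw($300)): balance=$2687.00 total_interest=$87.00
After 10 (deposit($200)): balance=$2887.00 total_interest=$87.00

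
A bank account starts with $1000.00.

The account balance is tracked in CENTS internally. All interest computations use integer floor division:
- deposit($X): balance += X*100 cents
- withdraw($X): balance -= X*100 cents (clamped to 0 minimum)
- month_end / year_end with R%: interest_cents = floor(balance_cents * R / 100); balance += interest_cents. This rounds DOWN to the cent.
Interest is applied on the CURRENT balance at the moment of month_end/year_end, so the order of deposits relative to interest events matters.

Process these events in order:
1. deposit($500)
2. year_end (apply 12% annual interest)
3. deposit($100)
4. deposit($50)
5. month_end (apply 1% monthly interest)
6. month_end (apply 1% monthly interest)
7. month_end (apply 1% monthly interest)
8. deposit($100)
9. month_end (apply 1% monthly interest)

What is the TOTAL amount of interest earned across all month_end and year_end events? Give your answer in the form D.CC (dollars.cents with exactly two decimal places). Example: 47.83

After 1 (deposit($500)): balance=$1500.00 total_interest=$0.00
After 2 (year_end (apply 12% annual interest)): balance=$1680.00 total_interest=$180.00
After 3 (deposit($100)): balance=$1780.00 total_interest=$180.00
After 4 (deposit($50)): balance=$1830.00 total_interest=$180.00
After 5 (month_end (apply 1% monthly interest)): balance=$1848.30 total_interest=$198.30
After 6 (month_end (apply 1% monthly interest)): balance=$1866.78 total_interest=$216.78
After 7 (month_end (apply 1% monthly interest)): balance=$1885.44 total_interest=$235.44
After 8 (deposit($100)): balance=$1985.44 total_interest=$235.44
After 9 (month_end (apply 1% monthly interest)): balance=$2005.29 total_interest=$255.29

Answer: 255.29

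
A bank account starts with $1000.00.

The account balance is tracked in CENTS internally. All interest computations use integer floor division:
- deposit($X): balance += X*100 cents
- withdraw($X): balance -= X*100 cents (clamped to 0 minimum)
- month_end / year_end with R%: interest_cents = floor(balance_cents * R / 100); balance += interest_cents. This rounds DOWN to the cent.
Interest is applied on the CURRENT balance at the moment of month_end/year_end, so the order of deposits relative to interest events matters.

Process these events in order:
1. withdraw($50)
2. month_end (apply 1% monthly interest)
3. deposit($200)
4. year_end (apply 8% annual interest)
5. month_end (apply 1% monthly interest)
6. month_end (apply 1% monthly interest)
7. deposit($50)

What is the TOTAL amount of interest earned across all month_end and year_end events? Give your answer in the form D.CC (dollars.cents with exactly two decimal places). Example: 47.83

After 1 (withdraw($50)): balance=$950.00 total_interest=$0.00
After 2 (month_end (apply 1% monthly interest)): balance=$959.50 total_interest=$9.50
After 3 (deposit($200)): balance=$1159.50 total_interest=$9.50
After 4 (year_end (apply 8% annual interest)): balance=$1252.26 total_interest=$102.26
After 5 (month_end (apply 1% monthly interest)): balance=$1264.78 total_interest=$114.78
After 6 (month_end (apply 1% monthly interest)): balance=$1277.42 total_interest=$127.42
After 7 (deposit($50)): balance=$1327.42 total_interest=$127.42

Answer: 127.42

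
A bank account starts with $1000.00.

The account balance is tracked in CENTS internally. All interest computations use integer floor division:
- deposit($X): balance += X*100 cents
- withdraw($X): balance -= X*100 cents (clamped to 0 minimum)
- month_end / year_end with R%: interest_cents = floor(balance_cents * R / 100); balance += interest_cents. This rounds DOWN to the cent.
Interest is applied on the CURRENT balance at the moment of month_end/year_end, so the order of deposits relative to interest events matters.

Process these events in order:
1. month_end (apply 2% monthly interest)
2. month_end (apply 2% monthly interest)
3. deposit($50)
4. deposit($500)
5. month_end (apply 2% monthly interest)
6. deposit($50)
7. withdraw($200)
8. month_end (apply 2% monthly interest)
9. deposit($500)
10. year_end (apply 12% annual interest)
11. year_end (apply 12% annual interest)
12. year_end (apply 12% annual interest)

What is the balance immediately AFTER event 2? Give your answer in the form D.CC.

Answer: 1040.40

Derivation:
After 1 (month_end (apply 2% monthly interest)): balance=$1020.00 total_interest=$20.00
After 2 (month_end (apply 2% monthly interest)): balance=$1040.40 total_interest=$40.40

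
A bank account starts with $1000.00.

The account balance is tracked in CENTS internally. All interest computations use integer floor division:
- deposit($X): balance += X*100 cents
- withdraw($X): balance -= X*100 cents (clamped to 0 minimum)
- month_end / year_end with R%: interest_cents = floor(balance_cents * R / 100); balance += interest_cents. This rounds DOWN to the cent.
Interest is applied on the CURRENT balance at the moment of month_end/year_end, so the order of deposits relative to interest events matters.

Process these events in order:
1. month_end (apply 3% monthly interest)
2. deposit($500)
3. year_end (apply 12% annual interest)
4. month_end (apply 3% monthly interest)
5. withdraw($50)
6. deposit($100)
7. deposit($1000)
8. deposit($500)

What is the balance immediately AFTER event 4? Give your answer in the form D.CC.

Answer: 1765.00

Derivation:
After 1 (month_end (apply 3% monthly interest)): balance=$1030.00 total_interest=$30.00
After 2 (deposit($500)): balance=$1530.00 total_interest=$30.00
After 3 (year_end (apply 12% annual interest)): balance=$1713.60 total_interest=$213.60
After 4 (month_end (apply 3% monthly interest)): balance=$1765.00 total_interest=$265.00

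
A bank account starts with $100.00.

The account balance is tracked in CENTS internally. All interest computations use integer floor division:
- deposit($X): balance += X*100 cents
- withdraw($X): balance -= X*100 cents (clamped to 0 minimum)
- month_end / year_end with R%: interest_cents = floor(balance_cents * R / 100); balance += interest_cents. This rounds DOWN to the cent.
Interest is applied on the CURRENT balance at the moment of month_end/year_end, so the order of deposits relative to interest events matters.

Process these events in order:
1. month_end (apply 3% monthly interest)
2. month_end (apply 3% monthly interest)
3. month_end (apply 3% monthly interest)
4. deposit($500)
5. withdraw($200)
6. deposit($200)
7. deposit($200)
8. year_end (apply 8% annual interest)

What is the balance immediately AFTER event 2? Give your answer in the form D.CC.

Answer: 106.09

Derivation:
After 1 (month_end (apply 3% monthly interest)): balance=$103.00 total_interest=$3.00
After 2 (month_end (apply 3% monthly interest)): balance=$106.09 total_interest=$6.09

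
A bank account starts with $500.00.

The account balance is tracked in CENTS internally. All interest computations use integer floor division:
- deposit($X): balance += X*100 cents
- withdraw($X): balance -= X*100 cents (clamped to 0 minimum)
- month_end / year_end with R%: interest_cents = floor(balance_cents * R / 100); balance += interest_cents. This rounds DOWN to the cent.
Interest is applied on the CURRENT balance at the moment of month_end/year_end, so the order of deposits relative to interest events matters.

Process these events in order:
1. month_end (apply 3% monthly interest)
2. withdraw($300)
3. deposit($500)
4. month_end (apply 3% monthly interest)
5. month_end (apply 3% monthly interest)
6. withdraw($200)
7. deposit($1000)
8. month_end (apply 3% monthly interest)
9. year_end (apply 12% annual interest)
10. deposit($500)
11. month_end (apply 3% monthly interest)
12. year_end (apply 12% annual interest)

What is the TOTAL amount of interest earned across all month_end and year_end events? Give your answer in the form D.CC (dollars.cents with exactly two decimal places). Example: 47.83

Answer: 650.87

Derivation:
After 1 (month_end (apply 3% monthly interest)): balance=$515.00 total_interest=$15.00
After 2 (withdraw($300)): balance=$215.00 total_interest=$15.00
After 3 (deposit($500)): balance=$715.00 total_interest=$15.00
After 4 (month_end (apply 3% monthly interest)): balance=$736.45 total_interest=$36.45
After 5 (month_end (apply 3% monthly interest)): balance=$758.54 total_interest=$58.54
After 6 (withdraw($200)): balance=$558.54 total_interest=$58.54
After 7 (deposit($1000)): balance=$1558.54 total_interest=$58.54
After 8 (month_end (apply 3% monthly interest)): balance=$1605.29 total_interest=$105.29
After 9 (year_end (apply 12% annual interest)): balance=$1797.92 total_interest=$297.92
After 10 (deposit($500)): balance=$2297.92 total_interest=$297.92
After 11 (month_end (apply 3% monthly interest)): balance=$2366.85 total_interest=$366.85
After 12 (year_end (apply 12% annual interest)): balance=$2650.87 total_interest=$650.87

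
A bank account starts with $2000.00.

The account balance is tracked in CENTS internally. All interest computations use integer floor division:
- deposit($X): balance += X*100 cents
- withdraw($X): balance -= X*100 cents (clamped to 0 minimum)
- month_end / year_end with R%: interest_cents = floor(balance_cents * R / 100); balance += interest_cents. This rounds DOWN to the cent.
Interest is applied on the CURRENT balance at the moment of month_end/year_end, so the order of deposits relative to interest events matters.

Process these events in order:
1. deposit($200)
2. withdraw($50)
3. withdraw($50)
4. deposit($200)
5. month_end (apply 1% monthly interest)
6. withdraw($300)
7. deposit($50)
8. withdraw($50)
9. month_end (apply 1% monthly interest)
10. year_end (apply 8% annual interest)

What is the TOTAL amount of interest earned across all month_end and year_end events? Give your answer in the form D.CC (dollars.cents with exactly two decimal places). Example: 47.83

Answer: 206.68

Derivation:
After 1 (deposit($200)): balance=$2200.00 total_interest=$0.00
After 2 (withdraw($50)): balance=$2150.00 total_interest=$0.00
After 3 (withdraw($50)): balance=$2100.00 total_interest=$0.00
After 4 (deposit($200)): balance=$2300.00 total_interest=$0.00
After 5 (month_end (apply 1% monthly interest)): balance=$2323.00 total_interest=$23.00
After 6 (withdraw($300)): balance=$2023.00 total_interest=$23.00
After 7 (deposit($50)): balance=$2073.00 total_interest=$23.00
After 8 (withdraw($50)): balance=$2023.00 total_interest=$23.00
After 9 (month_end (apply 1% monthly interest)): balance=$2043.23 total_interest=$43.23
After 10 (year_end (apply 8% annual interest)): balance=$2206.68 total_interest=$206.68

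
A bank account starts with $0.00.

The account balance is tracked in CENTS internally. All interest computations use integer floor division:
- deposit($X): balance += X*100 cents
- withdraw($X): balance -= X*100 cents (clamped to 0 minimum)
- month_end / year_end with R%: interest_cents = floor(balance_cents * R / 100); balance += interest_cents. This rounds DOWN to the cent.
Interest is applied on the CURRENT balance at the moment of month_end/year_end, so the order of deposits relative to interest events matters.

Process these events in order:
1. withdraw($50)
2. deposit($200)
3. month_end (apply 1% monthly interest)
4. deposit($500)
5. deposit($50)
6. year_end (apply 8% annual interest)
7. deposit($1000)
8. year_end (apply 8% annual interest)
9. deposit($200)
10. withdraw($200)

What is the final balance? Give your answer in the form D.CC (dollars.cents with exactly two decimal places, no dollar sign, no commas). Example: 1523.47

Answer: 1957.13

Derivation:
After 1 (withdraw($50)): balance=$0.00 total_interest=$0.00
After 2 (deposit($200)): balance=$200.00 total_interest=$0.00
After 3 (month_end (apply 1% monthly interest)): balance=$202.00 total_interest=$2.00
After 4 (deposit($500)): balance=$702.00 total_interest=$2.00
After 5 (deposit($50)): balance=$752.00 total_interest=$2.00
After 6 (year_end (apply 8% annual interest)): balance=$812.16 total_interest=$62.16
After 7 (deposit($1000)): balance=$1812.16 total_interest=$62.16
After 8 (year_end (apply 8% annual interest)): balance=$1957.13 total_interest=$207.13
After 9 (deposit($200)): balance=$2157.13 total_interest=$207.13
After 10 (withdraw($200)): balance=$1957.13 total_interest=$207.13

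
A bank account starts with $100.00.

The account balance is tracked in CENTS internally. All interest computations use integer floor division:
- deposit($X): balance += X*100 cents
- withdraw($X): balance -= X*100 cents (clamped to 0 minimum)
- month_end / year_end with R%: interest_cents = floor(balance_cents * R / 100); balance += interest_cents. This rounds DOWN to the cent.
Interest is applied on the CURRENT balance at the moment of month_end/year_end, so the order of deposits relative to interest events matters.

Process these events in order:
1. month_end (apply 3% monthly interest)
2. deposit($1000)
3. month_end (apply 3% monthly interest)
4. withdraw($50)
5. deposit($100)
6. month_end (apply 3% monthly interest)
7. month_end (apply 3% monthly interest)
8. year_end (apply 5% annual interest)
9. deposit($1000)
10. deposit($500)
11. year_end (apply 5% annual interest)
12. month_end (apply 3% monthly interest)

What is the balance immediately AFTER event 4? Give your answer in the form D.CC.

Answer: 1086.09

Derivation:
After 1 (month_end (apply 3% monthly interest)): balance=$103.00 total_interest=$3.00
After 2 (deposit($1000)): balance=$1103.00 total_interest=$3.00
After 3 (month_end (apply 3% monthly interest)): balance=$1136.09 total_interest=$36.09
After 4 (withdraw($50)): balance=$1086.09 total_interest=$36.09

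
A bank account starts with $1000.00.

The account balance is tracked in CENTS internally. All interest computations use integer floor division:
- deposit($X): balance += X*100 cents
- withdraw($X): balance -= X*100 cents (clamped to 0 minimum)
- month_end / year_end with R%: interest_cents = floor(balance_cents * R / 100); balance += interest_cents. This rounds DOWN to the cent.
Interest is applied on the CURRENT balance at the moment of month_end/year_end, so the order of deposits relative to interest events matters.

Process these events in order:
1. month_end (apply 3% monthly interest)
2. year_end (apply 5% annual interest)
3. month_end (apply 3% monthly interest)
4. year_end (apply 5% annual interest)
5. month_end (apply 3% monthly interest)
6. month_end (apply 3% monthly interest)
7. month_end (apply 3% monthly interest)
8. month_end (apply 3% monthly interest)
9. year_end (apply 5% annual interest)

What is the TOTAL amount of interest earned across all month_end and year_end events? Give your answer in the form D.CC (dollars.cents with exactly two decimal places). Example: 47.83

Answer: 382.23

Derivation:
After 1 (month_end (apply 3% monthly interest)): balance=$1030.00 total_interest=$30.00
After 2 (year_end (apply 5% annual interest)): balance=$1081.50 total_interest=$81.50
After 3 (month_end (apply 3% monthly interest)): balance=$1113.94 total_interest=$113.94
After 4 (year_end (apply 5% annual interest)): balance=$1169.63 total_interest=$169.63
After 5 (month_end (apply 3% monthly interest)): balance=$1204.71 total_interest=$204.71
After 6 (month_end (apply 3% monthly interest)): balance=$1240.85 total_interest=$240.85
After 7 (month_end (apply 3% monthly interest)): balance=$1278.07 total_interest=$278.07
After 8 (month_end (apply 3% monthly interest)): balance=$1316.41 total_interest=$316.41
After 9 (year_end (apply 5% annual interest)): balance=$1382.23 total_interest=$382.23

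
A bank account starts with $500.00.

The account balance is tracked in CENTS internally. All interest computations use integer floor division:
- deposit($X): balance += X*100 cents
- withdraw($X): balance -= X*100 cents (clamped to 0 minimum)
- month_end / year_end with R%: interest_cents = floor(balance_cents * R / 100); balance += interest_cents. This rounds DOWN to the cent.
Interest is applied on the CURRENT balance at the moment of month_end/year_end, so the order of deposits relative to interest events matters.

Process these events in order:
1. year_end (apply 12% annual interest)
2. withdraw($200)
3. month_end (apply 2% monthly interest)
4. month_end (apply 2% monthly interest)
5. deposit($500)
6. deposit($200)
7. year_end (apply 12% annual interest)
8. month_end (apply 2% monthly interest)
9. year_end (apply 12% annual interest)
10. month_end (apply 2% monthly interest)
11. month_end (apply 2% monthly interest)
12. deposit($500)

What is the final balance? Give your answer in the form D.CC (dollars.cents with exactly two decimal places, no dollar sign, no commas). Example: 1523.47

Answer: 1930.37

Derivation:
After 1 (year_end (apply 12% annual interest)): balance=$560.00 total_interest=$60.00
After 2 (withdraw($200)): balance=$360.00 total_interest=$60.00
After 3 (month_end (apply 2% monthly interest)): balance=$367.20 total_interest=$67.20
After 4 (month_end (apply 2% monthly interest)): balance=$374.54 total_interest=$74.54
After 5 (deposit($500)): balance=$874.54 total_interest=$74.54
After 6 (deposit($200)): balance=$1074.54 total_interest=$74.54
After 7 (year_end (apply 12% annual interest)): balance=$1203.48 total_interest=$203.48
After 8 (month_end (apply 2% monthly interest)): balance=$1227.54 total_interest=$227.54
After 9 (year_end (apply 12% annual interest)): balance=$1374.84 total_interest=$374.84
After 10 (month_end (apply 2% monthly interest)): balance=$1402.33 total_interest=$402.33
After 11 (month_end (apply 2% monthly interest)): balance=$1430.37 total_interest=$430.37
After 12 (deposit($500)): balance=$1930.37 total_interest=$430.37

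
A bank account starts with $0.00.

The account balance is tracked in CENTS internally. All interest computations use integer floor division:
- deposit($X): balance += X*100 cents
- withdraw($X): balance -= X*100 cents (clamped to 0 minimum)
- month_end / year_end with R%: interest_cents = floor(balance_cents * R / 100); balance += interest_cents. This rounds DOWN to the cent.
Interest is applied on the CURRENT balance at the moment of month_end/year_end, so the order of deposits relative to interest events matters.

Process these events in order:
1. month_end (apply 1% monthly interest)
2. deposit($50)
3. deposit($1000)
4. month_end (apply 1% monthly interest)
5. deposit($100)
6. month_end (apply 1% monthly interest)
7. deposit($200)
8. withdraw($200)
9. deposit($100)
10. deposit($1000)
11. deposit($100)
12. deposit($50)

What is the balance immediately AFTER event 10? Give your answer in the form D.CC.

After 1 (month_end (apply 1% monthly interest)): balance=$0.00 total_interest=$0.00
After 2 (deposit($50)): balance=$50.00 total_interest=$0.00
After 3 (deposit($1000)): balance=$1050.00 total_interest=$0.00
After 4 (month_end (apply 1% monthly interest)): balance=$1060.50 total_interest=$10.50
After 5 (deposit($100)): balance=$1160.50 total_interest=$10.50
After 6 (month_end (apply 1% monthly interest)): balance=$1172.10 total_interest=$22.10
After 7 (deposit($200)): balance=$1372.10 total_interest=$22.10
After 8 (withdraw($200)): balance=$1172.10 total_interest=$22.10
After 9 (deposit($100)): balance=$1272.10 total_interest=$22.10
After 10 (deposit($1000)): balance=$2272.10 total_interest=$22.10

Answer: 2272.10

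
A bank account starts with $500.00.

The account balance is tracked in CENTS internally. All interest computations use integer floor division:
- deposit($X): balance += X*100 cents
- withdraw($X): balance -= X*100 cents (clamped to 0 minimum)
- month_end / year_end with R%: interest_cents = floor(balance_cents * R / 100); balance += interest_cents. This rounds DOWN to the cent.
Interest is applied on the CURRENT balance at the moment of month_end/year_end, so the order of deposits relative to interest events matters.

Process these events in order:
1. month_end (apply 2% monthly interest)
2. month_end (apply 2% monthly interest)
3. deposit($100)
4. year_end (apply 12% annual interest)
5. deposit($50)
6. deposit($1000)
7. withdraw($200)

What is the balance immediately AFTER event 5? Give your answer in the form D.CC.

After 1 (month_end (apply 2% monthly interest)): balance=$510.00 total_interest=$10.00
After 2 (month_end (apply 2% monthly interest)): balance=$520.20 total_interest=$20.20
After 3 (deposit($100)): balance=$620.20 total_interest=$20.20
After 4 (year_end (apply 12% annual interest)): balance=$694.62 total_interest=$94.62
After 5 (deposit($50)): balance=$744.62 total_interest=$94.62

Answer: 744.62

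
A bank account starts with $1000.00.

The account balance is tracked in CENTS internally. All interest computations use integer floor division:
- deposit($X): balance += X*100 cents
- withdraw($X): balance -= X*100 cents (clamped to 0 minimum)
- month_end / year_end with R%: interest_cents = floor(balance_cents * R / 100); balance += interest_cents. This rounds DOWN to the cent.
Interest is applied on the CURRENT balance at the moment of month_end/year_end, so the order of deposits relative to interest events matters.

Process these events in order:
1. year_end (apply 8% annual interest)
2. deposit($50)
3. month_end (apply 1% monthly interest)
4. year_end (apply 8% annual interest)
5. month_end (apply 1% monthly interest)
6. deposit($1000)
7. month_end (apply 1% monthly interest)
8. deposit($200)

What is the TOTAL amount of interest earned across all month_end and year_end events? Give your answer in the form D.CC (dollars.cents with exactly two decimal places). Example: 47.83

After 1 (year_end (apply 8% annual interest)): balance=$1080.00 total_interest=$80.00
After 2 (deposit($50)): balance=$1130.00 total_interest=$80.00
After 3 (month_end (apply 1% monthly interest)): balance=$1141.30 total_interest=$91.30
After 4 (year_end (apply 8% annual interest)): balance=$1232.60 total_interest=$182.60
After 5 (month_end (apply 1% monthly interest)): balance=$1244.92 total_interest=$194.92
After 6 (deposit($1000)): balance=$2244.92 total_interest=$194.92
After 7 (month_end (apply 1% monthly interest)): balance=$2267.36 total_interest=$217.36
After 8 (deposit($200)): balance=$2467.36 total_interest=$217.36

Answer: 217.36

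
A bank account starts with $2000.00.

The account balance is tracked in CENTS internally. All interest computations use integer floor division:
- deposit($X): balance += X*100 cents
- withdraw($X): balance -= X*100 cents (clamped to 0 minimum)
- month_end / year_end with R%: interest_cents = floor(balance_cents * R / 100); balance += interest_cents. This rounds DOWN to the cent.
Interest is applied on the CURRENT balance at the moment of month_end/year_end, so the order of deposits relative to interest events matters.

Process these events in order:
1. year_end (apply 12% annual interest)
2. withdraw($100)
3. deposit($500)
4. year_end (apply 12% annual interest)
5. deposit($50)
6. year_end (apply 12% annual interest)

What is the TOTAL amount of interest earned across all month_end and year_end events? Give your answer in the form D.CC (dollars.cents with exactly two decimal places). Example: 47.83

After 1 (year_end (apply 12% annual interest)): balance=$2240.00 total_interest=$240.00
After 2 (withdraw($100)): balance=$2140.00 total_interest=$240.00
After 3 (deposit($500)): balance=$2640.00 total_interest=$240.00
After 4 (year_end (apply 12% annual interest)): balance=$2956.80 total_interest=$556.80
After 5 (deposit($50)): balance=$3006.80 total_interest=$556.80
After 6 (year_end (apply 12% annual interest)): balance=$3367.61 total_interest=$917.61

Answer: 917.61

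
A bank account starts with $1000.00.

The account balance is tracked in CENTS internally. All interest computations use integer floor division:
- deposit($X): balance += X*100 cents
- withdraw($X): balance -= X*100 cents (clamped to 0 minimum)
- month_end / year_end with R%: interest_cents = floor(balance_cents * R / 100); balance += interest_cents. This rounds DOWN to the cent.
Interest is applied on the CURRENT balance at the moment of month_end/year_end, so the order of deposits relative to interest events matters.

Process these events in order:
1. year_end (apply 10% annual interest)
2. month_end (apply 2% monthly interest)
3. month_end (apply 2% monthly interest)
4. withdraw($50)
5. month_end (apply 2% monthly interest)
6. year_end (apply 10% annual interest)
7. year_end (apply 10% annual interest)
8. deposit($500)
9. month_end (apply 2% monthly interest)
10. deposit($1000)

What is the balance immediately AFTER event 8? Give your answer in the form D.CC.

After 1 (year_end (apply 10% annual interest)): balance=$1100.00 total_interest=$100.00
After 2 (month_end (apply 2% monthly interest)): balance=$1122.00 total_interest=$122.00
After 3 (month_end (apply 2% monthly interest)): balance=$1144.44 total_interest=$144.44
After 4 (withdraw($50)): balance=$1094.44 total_interest=$144.44
After 5 (month_end (apply 2% monthly interest)): balance=$1116.32 total_interest=$166.32
After 6 (year_end (apply 10% annual interest)): balance=$1227.95 total_interest=$277.95
After 7 (year_end (apply 10% annual interest)): balance=$1350.74 total_interest=$400.74
After 8 (deposit($500)): balance=$1850.74 total_interest=$400.74

Answer: 1850.74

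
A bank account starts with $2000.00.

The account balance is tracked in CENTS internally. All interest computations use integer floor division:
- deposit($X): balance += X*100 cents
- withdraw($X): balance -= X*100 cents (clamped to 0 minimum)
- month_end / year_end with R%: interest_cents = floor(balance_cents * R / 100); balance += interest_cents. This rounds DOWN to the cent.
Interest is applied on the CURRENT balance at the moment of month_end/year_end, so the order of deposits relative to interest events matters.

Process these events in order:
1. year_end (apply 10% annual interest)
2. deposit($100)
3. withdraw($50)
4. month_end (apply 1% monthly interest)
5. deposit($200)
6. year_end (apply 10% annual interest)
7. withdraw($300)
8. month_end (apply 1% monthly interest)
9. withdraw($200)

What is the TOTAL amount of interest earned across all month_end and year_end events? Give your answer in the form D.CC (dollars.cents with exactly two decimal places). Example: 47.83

After 1 (year_end (apply 10% annual interest)): balance=$2200.00 total_interest=$200.00
After 2 (deposit($100)): balance=$2300.00 total_interest=$200.00
After 3 (withdraw($50)): balance=$2250.00 total_interest=$200.00
After 4 (month_end (apply 1% monthly interest)): balance=$2272.50 total_interest=$222.50
After 5 (deposit($200)): balance=$2472.50 total_interest=$222.50
After 6 (year_end (apply 10% annual interest)): balance=$2719.75 total_interest=$469.75
After 7 (withdraw($300)): balance=$2419.75 total_interest=$469.75
After 8 (month_end (apply 1% monthly interest)): balance=$2443.94 total_interest=$493.94
After 9 (withdraw($200)): balance=$2243.94 total_interest=$493.94

Answer: 493.94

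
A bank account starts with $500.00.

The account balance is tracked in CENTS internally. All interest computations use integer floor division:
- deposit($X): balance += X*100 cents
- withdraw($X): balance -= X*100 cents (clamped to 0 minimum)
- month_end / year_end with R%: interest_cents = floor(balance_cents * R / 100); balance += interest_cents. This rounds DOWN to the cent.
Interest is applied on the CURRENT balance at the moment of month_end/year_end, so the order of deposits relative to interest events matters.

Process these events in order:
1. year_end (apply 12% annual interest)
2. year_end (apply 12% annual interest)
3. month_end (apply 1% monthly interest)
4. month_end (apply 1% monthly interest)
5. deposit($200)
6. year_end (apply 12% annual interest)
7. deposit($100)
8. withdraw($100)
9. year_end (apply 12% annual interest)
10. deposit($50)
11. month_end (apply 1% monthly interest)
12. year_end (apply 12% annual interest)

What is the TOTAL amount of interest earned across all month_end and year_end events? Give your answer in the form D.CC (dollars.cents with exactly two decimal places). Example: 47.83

After 1 (year_end (apply 12% annual interest)): balance=$560.00 total_interest=$60.00
After 2 (year_end (apply 12% annual interest)): balance=$627.20 total_interest=$127.20
After 3 (month_end (apply 1% monthly interest)): balance=$633.47 total_interest=$133.47
After 4 (month_end (apply 1% monthly interest)): balance=$639.80 total_interest=$139.80
After 5 (deposit($200)): balance=$839.80 total_interest=$139.80
After 6 (year_end (apply 12% annual interest)): balance=$940.57 total_interest=$240.57
After 7 (deposit($100)): balance=$1040.57 total_interest=$240.57
After 8 (withdraw($100)): balance=$940.57 total_interest=$240.57
After 9 (year_end (apply 12% annual interest)): balance=$1053.43 total_interest=$353.43
After 10 (deposit($50)): balance=$1103.43 total_interest=$353.43
After 11 (month_end (apply 1% monthly interest)): balance=$1114.46 total_interest=$364.46
After 12 (year_end (apply 12% annual interest)): balance=$1248.19 total_interest=$498.19

Answer: 498.19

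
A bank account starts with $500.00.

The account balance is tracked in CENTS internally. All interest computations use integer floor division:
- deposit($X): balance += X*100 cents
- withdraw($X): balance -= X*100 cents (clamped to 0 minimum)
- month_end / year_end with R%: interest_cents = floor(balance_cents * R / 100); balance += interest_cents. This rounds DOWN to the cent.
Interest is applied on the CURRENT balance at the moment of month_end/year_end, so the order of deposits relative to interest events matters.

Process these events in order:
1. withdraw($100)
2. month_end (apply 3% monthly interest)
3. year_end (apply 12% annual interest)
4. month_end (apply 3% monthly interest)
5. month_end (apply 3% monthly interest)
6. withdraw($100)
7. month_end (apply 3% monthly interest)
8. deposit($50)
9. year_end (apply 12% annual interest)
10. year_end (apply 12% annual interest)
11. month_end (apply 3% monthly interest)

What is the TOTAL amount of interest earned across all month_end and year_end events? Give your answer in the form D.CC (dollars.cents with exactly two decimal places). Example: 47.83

Answer: 232.96

Derivation:
After 1 (withdraw($100)): balance=$400.00 total_interest=$0.00
After 2 (month_end (apply 3% monthly interest)): balance=$412.00 total_interest=$12.00
After 3 (year_end (apply 12% annual interest)): balance=$461.44 total_interest=$61.44
After 4 (month_end (apply 3% monthly interest)): balance=$475.28 total_interest=$75.28
After 5 (month_end (apply 3% monthly interest)): balance=$489.53 total_interest=$89.53
After 6 (withdraw($100)): balance=$389.53 total_interest=$89.53
After 7 (month_end (apply 3% monthly interest)): balance=$401.21 total_interest=$101.21
After 8 (deposit($50)): balance=$451.21 total_interest=$101.21
After 9 (year_end (apply 12% annual interest)): balance=$505.35 total_interest=$155.35
After 10 (year_end (apply 12% annual interest)): balance=$565.99 total_interest=$215.99
After 11 (month_end (apply 3% monthly interest)): balance=$582.96 total_interest=$232.96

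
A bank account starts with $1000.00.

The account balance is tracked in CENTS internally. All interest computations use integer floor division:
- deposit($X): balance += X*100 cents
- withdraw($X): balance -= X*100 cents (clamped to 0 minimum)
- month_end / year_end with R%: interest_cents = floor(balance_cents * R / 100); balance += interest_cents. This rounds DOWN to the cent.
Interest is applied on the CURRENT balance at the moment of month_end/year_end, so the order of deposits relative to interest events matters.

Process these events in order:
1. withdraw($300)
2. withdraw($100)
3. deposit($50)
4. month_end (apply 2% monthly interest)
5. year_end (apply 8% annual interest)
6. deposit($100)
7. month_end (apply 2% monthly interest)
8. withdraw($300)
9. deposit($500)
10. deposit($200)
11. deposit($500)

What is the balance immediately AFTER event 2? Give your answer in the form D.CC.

After 1 (withdraw($300)): balance=$700.00 total_interest=$0.00
After 2 (withdraw($100)): balance=$600.00 total_interest=$0.00

Answer: 600.00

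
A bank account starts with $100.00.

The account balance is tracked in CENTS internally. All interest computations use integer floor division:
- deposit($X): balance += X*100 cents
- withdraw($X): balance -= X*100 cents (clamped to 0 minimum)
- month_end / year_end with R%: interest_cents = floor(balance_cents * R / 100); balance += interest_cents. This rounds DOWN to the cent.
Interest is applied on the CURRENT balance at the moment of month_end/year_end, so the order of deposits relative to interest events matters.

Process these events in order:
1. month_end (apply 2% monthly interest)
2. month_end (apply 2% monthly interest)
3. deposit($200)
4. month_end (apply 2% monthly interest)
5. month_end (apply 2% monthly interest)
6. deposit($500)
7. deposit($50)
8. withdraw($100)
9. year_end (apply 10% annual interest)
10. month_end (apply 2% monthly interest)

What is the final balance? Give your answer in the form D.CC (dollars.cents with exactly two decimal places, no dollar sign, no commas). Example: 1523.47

After 1 (month_end (apply 2% monthly interest)): balance=$102.00 total_interest=$2.00
After 2 (month_end (apply 2% monthly interest)): balance=$104.04 total_interest=$4.04
After 3 (deposit($200)): balance=$304.04 total_interest=$4.04
After 4 (month_end (apply 2% monthly interest)): balance=$310.12 total_interest=$10.12
After 5 (month_end (apply 2% monthly interest)): balance=$316.32 total_interest=$16.32
After 6 (deposit($500)): balance=$816.32 total_interest=$16.32
After 7 (deposit($50)): balance=$866.32 total_interest=$16.32
After 8 (withdraw($100)): balance=$766.32 total_interest=$16.32
After 9 (year_end (apply 10% annual interest)): balance=$842.95 total_interest=$92.95
After 10 (month_end (apply 2% monthly interest)): balance=$859.80 total_interest=$109.80

Answer: 859.80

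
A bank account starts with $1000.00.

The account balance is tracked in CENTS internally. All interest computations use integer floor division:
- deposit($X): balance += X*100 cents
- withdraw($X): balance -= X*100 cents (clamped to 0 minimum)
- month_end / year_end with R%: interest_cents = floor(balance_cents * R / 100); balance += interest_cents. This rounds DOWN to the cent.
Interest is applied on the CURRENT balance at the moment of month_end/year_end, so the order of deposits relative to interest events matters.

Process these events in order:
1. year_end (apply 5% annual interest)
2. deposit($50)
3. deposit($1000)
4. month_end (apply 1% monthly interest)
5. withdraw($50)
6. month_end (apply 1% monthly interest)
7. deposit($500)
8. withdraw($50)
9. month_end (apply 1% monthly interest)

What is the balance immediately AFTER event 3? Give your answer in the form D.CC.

Answer: 2100.00

Derivation:
After 1 (year_end (apply 5% annual interest)): balance=$1050.00 total_interest=$50.00
After 2 (deposit($50)): balance=$1100.00 total_interest=$50.00
After 3 (deposit($1000)): balance=$2100.00 total_interest=$50.00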